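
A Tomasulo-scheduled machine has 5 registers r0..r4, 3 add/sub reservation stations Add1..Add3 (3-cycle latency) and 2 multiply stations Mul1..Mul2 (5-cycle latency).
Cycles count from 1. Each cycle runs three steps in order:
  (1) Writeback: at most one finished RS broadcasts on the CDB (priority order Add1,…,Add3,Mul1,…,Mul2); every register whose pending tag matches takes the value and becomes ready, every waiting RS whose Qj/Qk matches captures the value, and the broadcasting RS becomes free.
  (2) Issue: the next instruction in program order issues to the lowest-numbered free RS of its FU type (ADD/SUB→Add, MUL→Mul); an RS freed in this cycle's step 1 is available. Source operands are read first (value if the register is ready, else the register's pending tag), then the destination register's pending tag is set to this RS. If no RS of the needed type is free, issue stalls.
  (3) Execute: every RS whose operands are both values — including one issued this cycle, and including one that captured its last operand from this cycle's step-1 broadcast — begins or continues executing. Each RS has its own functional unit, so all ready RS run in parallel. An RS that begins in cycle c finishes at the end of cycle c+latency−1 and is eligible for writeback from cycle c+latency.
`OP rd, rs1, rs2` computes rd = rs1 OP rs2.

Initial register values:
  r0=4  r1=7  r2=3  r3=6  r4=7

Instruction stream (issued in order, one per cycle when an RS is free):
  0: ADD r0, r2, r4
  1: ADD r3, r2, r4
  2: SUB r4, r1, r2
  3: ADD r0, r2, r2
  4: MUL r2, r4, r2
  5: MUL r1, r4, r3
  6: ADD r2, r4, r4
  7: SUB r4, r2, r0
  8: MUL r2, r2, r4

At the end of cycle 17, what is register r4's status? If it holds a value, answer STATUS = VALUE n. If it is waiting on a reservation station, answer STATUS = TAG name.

STATUS = VALUE 2

  c1: issue ADD r0<-Add1  regs: r0:Add1,r1:7,r2:3,r3:6,r4:7
  c2: issue ADD r3<-Add2  regs: r0:Add1,r1:7,r2:3,r3:Add2,r4:7
  c3: issue SUB r4<-Add3  regs: r0:Add1,r1:7,r2:3,r3:Add2,r4:Add3
  c4: CDB Add1=10; issue ADD r0<-Add1  regs: r0:Add1,r1:7,r2:3,r3:Add2,r4:Add3
  c5: CDB Add2=10; issue MUL r2<-Mul1  regs: r0:Add1,r1:7,r2:Mul1,r3:10,r4:Add3
  c6: CDB Add3=4; issue MUL r1<-Mul2  regs: r0:Add1,r1:Mul2,r2:Mul1,r3:10,r4:4
  c7: CDB Add1=6; issue ADD r2<-Add1  regs: r0:6,r1:Mul2,r2:Add1,r3:10,r4:4
  c8: issue SUB r4<-Add2  regs: r0:6,r1:Mul2,r2:Add1,r3:10,r4:Add2
  c9: stall  regs: r0:6,r1:Mul2,r2:Add1,r3:10,r4:Add2
  c10: CDB Add1=8; stall  regs: r0:6,r1:Mul2,r2:8,r3:10,r4:Add2
  c11: CDB Mul1=12; issue MUL r2<-Mul1  regs: r0:6,r1:Mul2,r2:Mul1,r3:10,r4:Add2
  c12: CDB Mul2=40  regs: r0:6,r1:40,r2:Mul1,r3:10,r4:Add2
  c13: CDB Add2=2  regs: r0:6,r1:40,r2:Mul1,r3:10,r4:2
  c14: -  regs: r0:6,r1:40,r2:Mul1,r3:10,r4:2
  c15: -  regs: r0:6,r1:40,r2:Mul1,r3:10,r4:2
  c16: -  regs: r0:6,r1:40,r2:Mul1,r3:10,r4:2
  c17: -  regs: r0:6,r1:40,r2:Mul1,r3:10,r4:2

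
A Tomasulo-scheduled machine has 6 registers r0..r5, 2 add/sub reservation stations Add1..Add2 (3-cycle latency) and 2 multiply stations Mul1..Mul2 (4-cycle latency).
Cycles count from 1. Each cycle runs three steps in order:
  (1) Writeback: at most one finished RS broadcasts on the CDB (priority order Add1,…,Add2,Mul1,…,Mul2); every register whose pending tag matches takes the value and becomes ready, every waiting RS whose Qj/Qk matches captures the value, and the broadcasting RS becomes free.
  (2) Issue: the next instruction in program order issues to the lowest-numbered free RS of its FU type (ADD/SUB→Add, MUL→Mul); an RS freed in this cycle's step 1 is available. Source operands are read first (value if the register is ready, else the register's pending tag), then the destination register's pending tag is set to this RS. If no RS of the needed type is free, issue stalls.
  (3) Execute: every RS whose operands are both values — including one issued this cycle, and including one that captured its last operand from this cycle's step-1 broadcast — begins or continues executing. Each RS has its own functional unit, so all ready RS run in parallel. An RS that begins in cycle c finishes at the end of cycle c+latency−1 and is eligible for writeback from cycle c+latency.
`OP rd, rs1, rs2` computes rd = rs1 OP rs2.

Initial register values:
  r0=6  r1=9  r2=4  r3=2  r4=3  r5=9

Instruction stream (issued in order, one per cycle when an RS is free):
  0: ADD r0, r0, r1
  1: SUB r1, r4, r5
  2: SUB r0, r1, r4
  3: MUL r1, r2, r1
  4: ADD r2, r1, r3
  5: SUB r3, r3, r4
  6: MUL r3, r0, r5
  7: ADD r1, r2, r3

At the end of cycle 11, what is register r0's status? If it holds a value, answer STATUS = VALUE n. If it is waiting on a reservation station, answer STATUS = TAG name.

cycle 1: issue ADD r0<-Add1 // r0:Add1,r1:9,r2:4,r3:2,r4:3,r5:9
cycle 2: issue SUB r1<-Add2 // r0:Add1,r1:Add2,r2:4,r3:2,r4:3,r5:9
cycle 3: stall // r0:Add1,r1:Add2,r2:4,r3:2,r4:3,r5:9
cycle 4: CDB Add1=15; issue SUB r0<-Add1 // r0:Add1,r1:Add2,r2:4,r3:2,r4:3,r5:9
cycle 5: CDB Add2=-6; issue MUL r1<-Mul1 // r0:Add1,r1:Mul1,r2:4,r3:2,r4:3,r5:9
cycle 6: issue ADD r2<-Add2 // r0:Add1,r1:Mul1,r2:Add2,r3:2,r4:3,r5:9
cycle 7: stall // r0:Add1,r1:Mul1,r2:Add2,r3:2,r4:3,r5:9
cycle 8: CDB Add1=-9; issue SUB r3<-Add1 // r0:-9,r1:Mul1,r2:Add2,r3:Add1,r4:3,r5:9
cycle 9: CDB Mul1=-24; issue MUL r3<-Mul1 // r0:-9,r1:-24,r2:Add2,r3:Mul1,r4:3,r5:9
cycle 10: stall // r0:-9,r1:-24,r2:Add2,r3:Mul1,r4:3,r5:9
cycle 11: CDB Add1=-1; issue ADD r1<-Add1 // r0:-9,r1:Add1,r2:Add2,r3:Mul1,r4:3,r5:9

STATUS = VALUE -9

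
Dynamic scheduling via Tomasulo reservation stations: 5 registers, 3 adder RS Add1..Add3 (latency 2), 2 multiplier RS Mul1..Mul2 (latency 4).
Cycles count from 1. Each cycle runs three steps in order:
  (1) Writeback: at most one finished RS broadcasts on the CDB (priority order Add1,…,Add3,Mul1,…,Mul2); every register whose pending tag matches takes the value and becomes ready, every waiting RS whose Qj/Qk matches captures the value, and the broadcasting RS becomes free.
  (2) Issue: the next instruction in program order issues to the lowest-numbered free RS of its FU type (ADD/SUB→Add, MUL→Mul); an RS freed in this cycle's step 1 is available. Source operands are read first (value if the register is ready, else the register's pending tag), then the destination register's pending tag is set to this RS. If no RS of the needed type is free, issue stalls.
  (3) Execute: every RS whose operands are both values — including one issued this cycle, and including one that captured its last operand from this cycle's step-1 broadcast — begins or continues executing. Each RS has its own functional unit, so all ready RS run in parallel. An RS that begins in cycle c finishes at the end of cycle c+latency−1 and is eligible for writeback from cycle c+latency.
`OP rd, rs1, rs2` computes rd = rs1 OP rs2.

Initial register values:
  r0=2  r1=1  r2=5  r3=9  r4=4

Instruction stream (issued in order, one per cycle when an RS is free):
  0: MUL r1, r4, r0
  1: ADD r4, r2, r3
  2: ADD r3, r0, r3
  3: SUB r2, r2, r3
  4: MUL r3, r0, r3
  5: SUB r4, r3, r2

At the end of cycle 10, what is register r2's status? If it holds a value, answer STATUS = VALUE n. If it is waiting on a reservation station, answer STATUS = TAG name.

STATUS = VALUE -6

c1: issue MUL r1<-Mul1 | r0:2,r1:Mul1,r2:5,r3:9,r4:4
c2: issue ADD r4<-Add1 | r0:2,r1:Mul1,r2:5,r3:9,r4:Add1
c3: issue ADD r3<-Add2 | r0:2,r1:Mul1,r2:5,r3:Add2,r4:Add1
c4: CDB Add1=14; issue SUB r2<-Add1 | r0:2,r1:Mul1,r2:Add1,r3:Add2,r4:14
c5: CDB Add2=11; issue MUL r3<-Mul2 | r0:2,r1:Mul1,r2:Add1,r3:Mul2,r4:14
c6: CDB Mul1=8; issue SUB r4<-Add2 | r0:2,r1:8,r2:Add1,r3:Mul2,r4:Add2
c7: CDB Add1=-6 | r0:2,r1:8,r2:-6,r3:Mul2,r4:Add2
c8: - | r0:2,r1:8,r2:-6,r3:Mul2,r4:Add2
c9: CDB Mul2=22 | r0:2,r1:8,r2:-6,r3:22,r4:Add2
c10: - | r0:2,r1:8,r2:-6,r3:22,r4:Add2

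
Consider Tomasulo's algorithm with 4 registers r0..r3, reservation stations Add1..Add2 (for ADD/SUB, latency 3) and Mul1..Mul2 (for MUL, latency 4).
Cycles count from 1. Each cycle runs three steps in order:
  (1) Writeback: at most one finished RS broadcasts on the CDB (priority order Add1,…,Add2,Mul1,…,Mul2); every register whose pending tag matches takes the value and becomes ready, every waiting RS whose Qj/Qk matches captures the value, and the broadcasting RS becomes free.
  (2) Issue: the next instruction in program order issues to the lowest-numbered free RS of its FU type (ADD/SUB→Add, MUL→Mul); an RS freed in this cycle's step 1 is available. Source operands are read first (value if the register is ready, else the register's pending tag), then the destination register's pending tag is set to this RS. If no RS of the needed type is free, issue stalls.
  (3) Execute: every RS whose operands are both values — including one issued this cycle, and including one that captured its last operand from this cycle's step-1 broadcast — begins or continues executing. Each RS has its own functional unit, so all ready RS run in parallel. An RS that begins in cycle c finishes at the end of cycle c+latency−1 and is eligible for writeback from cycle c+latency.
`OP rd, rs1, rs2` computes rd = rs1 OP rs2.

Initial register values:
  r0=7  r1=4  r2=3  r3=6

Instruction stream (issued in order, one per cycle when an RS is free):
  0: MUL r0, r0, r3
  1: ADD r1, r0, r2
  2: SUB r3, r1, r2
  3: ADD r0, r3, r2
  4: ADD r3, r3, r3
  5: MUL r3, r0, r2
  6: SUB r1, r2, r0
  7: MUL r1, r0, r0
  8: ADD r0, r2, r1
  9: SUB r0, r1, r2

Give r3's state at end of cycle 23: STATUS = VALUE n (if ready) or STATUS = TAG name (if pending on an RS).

c1: issue MUL r0<-Mul1 | r0:Mul1,r1:4,r2:3,r3:6
c2: issue ADD r1<-Add1 | r0:Mul1,r1:Add1,r2:3,r3:6
c3: issue SUB r3<-Add2 | r0:Mul1,r1:Add1,r2:3,r3:Add2
c4: stall | r0:Mul1,r1:Add1,r2:3,r3:Add2
c5: CDB Mul1=42; stall | r0:42,r1:Add1,r2:3,r3:Add2
c6: stall | r0:42,r1:Add1,r2:3,r3:Add2
c7: stall | r0:42,r1:Add1,r2:3,r3:Add2
c8: CDB Add1=45; issue ADD r0<-Add1 | r0:Add1,r1:45,r2:3,r3:Add2
c9: stall | r0:Add1,r1:45,r2:3,r3:Add2
c10: stall | r0:Add1,r1:45,r2:3,r3:Add2
c11: CDB Add2=42; issue ADD r3<-Add2 | r0:Add1,r1:45,r2:3,r3:Add2
c12: issue MUL r3<-Mul1 | r0:Add1,r1:45,r2:3,r3:Mul1
c13: stall | r0:Add1,r1:45,r2:3,r3:Mul1
c14: CDB Add1=45; issue SUB r1<-Add1 | r0:45,r1:Add1,r2:3,r3:Mul1
c15: CDB Add2=84; issue MUL r1<-Mul2 | r0:45,r1:Mul2,r2:3,r3:Mul1
c16: issue ADD r0<-Add2 | r0:Add2,r1:Mul2,r2:3,r3:Mul1
c17: CDB Add1=-42; issue SUB r0<-Add1 | r0:Add1,r1:Mul2,r2:3,r3:Mul1
c18: CDB Mul1=135 | r0:Add1,r1:Mul2,r2:3,r3:135
c19: CDB Mul2=2025 | r0:Add1,r1:2025,r2:3,r3:135
c20: - | r0:Add1,r1:2025,r2:3,r3:135
c21: - | r0:Add1,r1:2025,r2:3,r3:135
c22: CDB Add1=2022 | r0:2022,r1:2025,r2:3,r3:135
c23: CDB Add2=2028 | r0:2022,r1:2025,r2:3,r3:135

STATUS = VALUE 135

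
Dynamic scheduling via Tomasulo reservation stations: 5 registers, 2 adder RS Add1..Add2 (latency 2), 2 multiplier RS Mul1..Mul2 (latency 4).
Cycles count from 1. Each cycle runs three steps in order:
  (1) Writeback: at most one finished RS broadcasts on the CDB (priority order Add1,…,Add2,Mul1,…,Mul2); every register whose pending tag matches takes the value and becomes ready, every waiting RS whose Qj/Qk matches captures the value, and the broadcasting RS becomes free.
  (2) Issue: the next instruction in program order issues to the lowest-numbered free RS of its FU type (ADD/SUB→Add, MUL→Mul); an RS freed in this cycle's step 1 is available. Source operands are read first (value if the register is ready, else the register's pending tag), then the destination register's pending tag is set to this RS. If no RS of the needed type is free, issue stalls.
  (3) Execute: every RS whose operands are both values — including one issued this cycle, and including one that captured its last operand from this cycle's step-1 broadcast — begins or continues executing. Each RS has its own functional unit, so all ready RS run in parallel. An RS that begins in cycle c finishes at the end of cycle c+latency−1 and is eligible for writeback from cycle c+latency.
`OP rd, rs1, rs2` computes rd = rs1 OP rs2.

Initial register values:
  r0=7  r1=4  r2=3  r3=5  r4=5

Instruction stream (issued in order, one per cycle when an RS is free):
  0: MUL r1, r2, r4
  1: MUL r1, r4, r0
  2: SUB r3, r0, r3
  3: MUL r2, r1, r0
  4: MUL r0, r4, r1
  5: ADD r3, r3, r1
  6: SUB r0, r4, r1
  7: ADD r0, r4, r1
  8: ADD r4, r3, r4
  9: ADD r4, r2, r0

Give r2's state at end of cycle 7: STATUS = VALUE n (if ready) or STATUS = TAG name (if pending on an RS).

STATUS = TAG Mul1

cycle 1: issue MUL r1<-Mul1 // r0:7,r1:Mul1,r2:3,r3:5,r4:5
cycle 2: issue MUL r1<-Mul2 // r0:7,r1:Mul2,r2:3,r3:5,r4:5
cycle 3: issue SUB r3<-Add1 // r0:7,r1:Mul2,r2:3,r3:Add1,r4:5
cycle 4: stall // r0:7,r1:Mul2,r2:3,r3:Add1,r4:5
cycle 5: CDB Add1=2; stall // r0:7,r1:Mul2,r2:3,r3:2,r4:5
cycle 6: CDB Mul1=15; issue MUL r2<-Mul1 // r0:7,r1:Mul2,r2:Mul1,r3:2,r4:5
cycle 7: CDB Mul2=35; issue MUL r0<-Mul2 // r0:Mul2,r1:35,r2:Mul1,r3:2,r4:5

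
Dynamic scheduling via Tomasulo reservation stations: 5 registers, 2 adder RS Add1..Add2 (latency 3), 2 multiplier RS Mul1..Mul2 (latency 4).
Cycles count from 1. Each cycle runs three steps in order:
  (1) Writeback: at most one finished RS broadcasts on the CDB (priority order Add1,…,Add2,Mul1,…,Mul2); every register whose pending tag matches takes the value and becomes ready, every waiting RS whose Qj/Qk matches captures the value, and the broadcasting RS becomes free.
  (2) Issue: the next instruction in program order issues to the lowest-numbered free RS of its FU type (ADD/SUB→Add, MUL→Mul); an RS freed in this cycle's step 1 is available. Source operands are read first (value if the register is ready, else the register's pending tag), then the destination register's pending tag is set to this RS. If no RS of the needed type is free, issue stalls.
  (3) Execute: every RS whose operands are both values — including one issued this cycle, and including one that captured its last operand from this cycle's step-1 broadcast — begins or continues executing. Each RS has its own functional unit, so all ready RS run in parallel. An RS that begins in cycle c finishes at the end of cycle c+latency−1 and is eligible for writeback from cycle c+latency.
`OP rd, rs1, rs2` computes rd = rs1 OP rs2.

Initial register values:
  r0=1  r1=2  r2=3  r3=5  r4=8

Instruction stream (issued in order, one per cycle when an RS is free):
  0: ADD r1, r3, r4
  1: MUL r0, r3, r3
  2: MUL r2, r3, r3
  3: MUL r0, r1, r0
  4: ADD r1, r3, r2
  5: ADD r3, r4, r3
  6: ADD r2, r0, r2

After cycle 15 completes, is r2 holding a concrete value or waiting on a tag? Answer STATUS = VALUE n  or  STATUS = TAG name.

STATUS = VALUE 350

cycle 1: issue ADD r1<-Add1 // r0:1,r1:Add1,r2:3,r3:5,r4:8
cycle 2: issue MUL r0<-Mul1 // r0:Mul1,r1:Add1,r2:3,r3:5,r4:8
cycle 3: issue MUL r2<-Mul2 // r0:Mul1,r1:Add1,r2:Mul2,r3:5,r4:8
cycle 4: CDB Add1=13; stall // r0:Mul1,r1:13,r2:Mul2,r3:5,r4:8
cycle 5: stall // r0:Mul1,r1:13,r2:Mul2,r3:5,r4:8
cycle 6: CDB Mul1=25; issue MUL r0<-Mul1 // r0:Mul1,r1:13,r2:Mul2,r3:5,r4:8
cycle 7: CDB Mul2=25; issue ADD r1<-Add1 // r0:Mul1,r1:Add1,r2:25,r3:5,r4:8
cycle 8: issue ADD r3<-Add2 // r0:Mul1,r1:Add1,r2:25,r3:Add2,r4:8
cycle 9: stall // r0:Mul1,r1:Add1,r2:25,r3:Add2,r4:8
cycle 10: CDB Add1=30; issue ADD r2<-Add1 // r0:Mul1,r1:30,r2:Add1,r3:Add2,r4:8
cycle 11: CDB Add2=13 // r0:Mul1,r1:30,r2:Add1,r3:13,r4:8
cycle 12: CDB Mul1=325 // r0:325,r1:30,r2:Add1,r3:13,r4:8
cycle 13: - // r0:325,r1:30,r2:Add1,r3:13,r4:8
cycle 14: - // r0:325,r1:30,r2:Add1,r3:13,r4:8
cycle 15: CDB Add1=350 // r0:325,r1:30,r2:350,r3:13,r4:8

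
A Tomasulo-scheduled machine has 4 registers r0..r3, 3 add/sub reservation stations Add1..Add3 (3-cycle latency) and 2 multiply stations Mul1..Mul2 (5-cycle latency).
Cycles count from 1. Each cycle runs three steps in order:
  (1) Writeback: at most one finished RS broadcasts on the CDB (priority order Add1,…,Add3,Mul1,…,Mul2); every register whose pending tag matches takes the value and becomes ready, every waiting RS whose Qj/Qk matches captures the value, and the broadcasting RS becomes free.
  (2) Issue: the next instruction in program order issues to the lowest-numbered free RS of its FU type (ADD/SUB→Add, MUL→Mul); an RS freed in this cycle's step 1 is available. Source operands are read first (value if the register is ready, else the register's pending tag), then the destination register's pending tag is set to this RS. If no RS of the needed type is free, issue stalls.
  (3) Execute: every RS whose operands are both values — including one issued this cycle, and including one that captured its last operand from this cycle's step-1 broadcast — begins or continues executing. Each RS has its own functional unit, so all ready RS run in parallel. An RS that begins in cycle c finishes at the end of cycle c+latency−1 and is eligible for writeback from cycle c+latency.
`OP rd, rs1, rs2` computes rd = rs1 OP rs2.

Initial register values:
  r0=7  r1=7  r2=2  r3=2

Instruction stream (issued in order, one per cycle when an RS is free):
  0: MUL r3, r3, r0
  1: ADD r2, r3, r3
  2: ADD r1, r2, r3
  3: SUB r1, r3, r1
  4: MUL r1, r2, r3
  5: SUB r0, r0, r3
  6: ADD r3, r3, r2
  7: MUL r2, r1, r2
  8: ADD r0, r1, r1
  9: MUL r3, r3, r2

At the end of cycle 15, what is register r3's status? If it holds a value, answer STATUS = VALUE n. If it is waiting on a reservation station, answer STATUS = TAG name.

cycle 1: issue MUL r3<-Mul1 // r0:7,r1:7,r2:2,r3:Mul1
cycle 2: issue ADD r2<-Add1 // r0:7,r1:7,r2:Add1,r3:Mul1
cycle 3: issue ADD r1<-Add2 // r0:7,r1:Add2,r2:Add1,r3:Mul1
cycle 4: issue SUB r1<-Add3 // r0:7,r1:Add3,r2:Add1,r3:Mul1
cycle 5: issue MUL r1<-Mul2 // r0:7,r1:Mul2,r2:Add1,r3:Mul1
cycle 6: CDB Mul1=14; stall // r0:7,r1:Mul2,r2:Add1,r3:14
cycle 7: stall // r0:7,r1:Mul2,r2:Add1,r3:14
cycle 8: stall // r0:7,r1:Mul2,r2:Add1,r3:14
cycle 9: CDB Add1=28; issue SUB r0<-Add1 // r0:Add1,r1:Mul2,r2:28,r3:14
cycle 10: stall // r0:Add1,r1:Mul2,r2:28,r3:14
cycle 11: stall // r0:Add1,r1:Mul2,r2:28,r3:14
cycle 12: CDB Add1=-7; issue ADD r3<-Add1 // r0:-7,r1:Mul2,r2:28,r3:Add1
cycle 13: CDB Add2=42; issue MUL r2<-Mul1 // r0:-7,r1:Mul2,r2:Mul1,r3:Add1
cycle 14: CDB Mul2=392; issue ADD r0<-Add2 // r0:Add2,r1:392,r2:Mul1,r3:Add1
cycle 15: CDB Add1=42; issue MUL r3<-Mul2 // r0:Add2,r1:392,r2:Mul1,r3:Mul2

STATUS = TAG Mul2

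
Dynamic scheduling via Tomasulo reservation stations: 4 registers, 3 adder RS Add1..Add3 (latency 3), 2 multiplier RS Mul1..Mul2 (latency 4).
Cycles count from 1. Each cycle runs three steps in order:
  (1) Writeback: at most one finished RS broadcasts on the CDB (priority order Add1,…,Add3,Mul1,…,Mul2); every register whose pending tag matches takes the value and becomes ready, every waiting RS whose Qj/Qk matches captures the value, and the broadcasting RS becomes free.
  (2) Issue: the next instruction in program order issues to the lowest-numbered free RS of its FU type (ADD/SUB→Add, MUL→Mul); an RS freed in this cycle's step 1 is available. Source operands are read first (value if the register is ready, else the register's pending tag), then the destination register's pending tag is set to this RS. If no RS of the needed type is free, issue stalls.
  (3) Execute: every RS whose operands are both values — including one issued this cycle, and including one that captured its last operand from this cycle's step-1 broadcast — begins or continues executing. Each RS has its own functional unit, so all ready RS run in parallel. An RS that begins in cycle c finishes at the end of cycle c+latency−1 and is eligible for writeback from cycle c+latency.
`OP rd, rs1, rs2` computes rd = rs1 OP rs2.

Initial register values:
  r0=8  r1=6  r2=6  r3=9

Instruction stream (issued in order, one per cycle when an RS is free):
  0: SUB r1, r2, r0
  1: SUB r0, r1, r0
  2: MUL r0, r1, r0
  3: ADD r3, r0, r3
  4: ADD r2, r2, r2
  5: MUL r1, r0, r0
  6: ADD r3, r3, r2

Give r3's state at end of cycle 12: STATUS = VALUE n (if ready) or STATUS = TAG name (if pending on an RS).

STATUS = TAG Add2

cycle 1: issue SUB r1<-Add1 // r0:8,r1:Add1,r2:6,r3:9
cycle 2: issue SUB r0<-Add2 // r0:Add2,r1:Add1,r2:6,r3:9
cycle 3: issue MUL r0<-Mul1 // r0:Mul1,r1:Add1,r2:6,r3:9
cycle 4: CDB Add1=-2; issue ADD r3<-Add1 // r0:Mul1,r1:-2,r2:6,r3:Add1
cycle 5: issue ADD r2<-Add3 // r0:Mul1,r1:-2,r2:Add3,r3:Add1
cycle 6: issue MUL r1<-Mul2 // r0:Mul1,r1:Mul2,r2:Add3,r3:Add1
cycle 7: CDB Add2=-10; issue ADD r3<-Add2 // r0:Mul1,r1:Mul2,r2:Add3,r3:Add2
cycle 8: CDB Add3=12 // r0:Mul1,r1:Mul2,r2:12,r3:Add2
cycle 9: - // r0:Mul1,r1:Mul2,r2:12,r3:Add2
cycle 10: - // r0:Mul1,r1:Mul2,r2:12,r3:Add2
cycle 11: CDB Mul1=20 // r0:20,r1:Mul2,r2:12,r3:Add2
cycle 12: - // r0:20,r1:Mul2,r2:12,r3:Add2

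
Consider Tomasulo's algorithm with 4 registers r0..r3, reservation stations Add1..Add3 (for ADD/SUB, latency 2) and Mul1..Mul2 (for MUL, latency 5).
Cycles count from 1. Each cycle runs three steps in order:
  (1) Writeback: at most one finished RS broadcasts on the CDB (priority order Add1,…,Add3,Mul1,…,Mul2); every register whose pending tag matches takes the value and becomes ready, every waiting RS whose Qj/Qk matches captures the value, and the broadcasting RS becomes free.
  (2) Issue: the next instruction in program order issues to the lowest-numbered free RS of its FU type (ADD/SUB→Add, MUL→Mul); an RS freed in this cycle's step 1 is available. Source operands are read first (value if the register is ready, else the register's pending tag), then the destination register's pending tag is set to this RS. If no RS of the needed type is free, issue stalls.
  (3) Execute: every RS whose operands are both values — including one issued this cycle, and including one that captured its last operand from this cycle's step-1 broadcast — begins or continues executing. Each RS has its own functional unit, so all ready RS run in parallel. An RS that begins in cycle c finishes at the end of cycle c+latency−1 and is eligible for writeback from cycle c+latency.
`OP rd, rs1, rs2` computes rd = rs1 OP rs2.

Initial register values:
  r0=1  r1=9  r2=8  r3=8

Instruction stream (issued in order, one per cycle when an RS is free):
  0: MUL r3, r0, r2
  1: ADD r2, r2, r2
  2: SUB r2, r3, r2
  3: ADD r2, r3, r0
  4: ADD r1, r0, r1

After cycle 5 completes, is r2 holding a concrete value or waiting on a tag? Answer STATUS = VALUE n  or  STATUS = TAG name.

STATUS = TAG Add1

c1: issue MUL r3<-Mul1 | r0:1,r1:9,r2:8,r3:Mul1
c2: issue ADD r2<-Add1 | r0:1,r1:9,r2:Add1,r3:Mul1
c3: issue SUB r2<-Add2 | r0:1,r1:9,r2:Add2,r3:Mul1
c4: CDB Add1=16; issue ADD r2<-Add1 | r0:1,r1:9,r2:Add1,r3:Mul1
c5: issue ADD r1<-Add3 | r0:1,r1:Add3,r2:Add1,r3:Mul1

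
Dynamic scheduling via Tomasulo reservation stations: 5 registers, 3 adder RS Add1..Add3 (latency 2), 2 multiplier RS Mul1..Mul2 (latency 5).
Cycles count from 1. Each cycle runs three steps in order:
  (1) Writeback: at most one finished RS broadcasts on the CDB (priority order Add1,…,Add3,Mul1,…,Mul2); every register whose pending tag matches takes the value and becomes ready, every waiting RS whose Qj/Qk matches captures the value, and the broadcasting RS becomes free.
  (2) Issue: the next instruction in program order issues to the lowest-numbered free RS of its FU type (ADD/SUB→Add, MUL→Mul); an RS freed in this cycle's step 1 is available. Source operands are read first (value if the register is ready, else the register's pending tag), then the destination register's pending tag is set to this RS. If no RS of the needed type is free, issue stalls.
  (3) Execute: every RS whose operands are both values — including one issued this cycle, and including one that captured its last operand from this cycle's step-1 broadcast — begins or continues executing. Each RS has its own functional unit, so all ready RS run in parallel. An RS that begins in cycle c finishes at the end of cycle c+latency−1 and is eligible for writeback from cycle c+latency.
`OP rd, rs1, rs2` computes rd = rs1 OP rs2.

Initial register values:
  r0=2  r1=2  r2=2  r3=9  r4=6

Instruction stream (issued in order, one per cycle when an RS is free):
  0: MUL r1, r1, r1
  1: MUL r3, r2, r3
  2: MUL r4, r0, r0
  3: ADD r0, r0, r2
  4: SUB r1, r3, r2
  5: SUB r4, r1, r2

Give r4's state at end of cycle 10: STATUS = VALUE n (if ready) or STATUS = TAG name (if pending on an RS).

cycle 1: issue MUL r1<-Mul1 // r0:2,r1:Mul1,r2:2,r3:9,r4:6
cycle 2: issue MUL r3<-Mul2 // r0:2,r1:Mul1,r2:2,r3:Mul2,r4:6
cycle 3: stall // r0:2,r1:Mul1,r2:2,r3:Mul2,r4:6
cycle 4: stall // r0:2,r1:Mul1,r2:2,r3:Mul2,r4:6
cycle 5: stall // r0:2,r1:Mul1,r2:2,r3:Mul2,r4:6
cycle 6: CDB Mul1=4; issue MUL r4<-Mul1 // r0:2,r1:4,r2:2,r3:Mul2,r4:Mul1
cycle 7: CDB Mul2=18; issue ADD r0<-Add1 // r0:Add1,r1:4,r2:2,r3:18,r4:Mul1
cycle 8: issue SUB r1<-Add2 // r0:Add1,r1:Add2,r2:2,r3:18,r4:Mul1
cycle 9: CDB Add1=4; issue SUB r4<-Add1 // r0:4,r1:Add2,r2:2,r3:18,r4:Add1
cycle 10: CDB Add2=16 // r0:4,r1:16,r2:2,r3:18,r4:Add1

STATUS = TAG Add1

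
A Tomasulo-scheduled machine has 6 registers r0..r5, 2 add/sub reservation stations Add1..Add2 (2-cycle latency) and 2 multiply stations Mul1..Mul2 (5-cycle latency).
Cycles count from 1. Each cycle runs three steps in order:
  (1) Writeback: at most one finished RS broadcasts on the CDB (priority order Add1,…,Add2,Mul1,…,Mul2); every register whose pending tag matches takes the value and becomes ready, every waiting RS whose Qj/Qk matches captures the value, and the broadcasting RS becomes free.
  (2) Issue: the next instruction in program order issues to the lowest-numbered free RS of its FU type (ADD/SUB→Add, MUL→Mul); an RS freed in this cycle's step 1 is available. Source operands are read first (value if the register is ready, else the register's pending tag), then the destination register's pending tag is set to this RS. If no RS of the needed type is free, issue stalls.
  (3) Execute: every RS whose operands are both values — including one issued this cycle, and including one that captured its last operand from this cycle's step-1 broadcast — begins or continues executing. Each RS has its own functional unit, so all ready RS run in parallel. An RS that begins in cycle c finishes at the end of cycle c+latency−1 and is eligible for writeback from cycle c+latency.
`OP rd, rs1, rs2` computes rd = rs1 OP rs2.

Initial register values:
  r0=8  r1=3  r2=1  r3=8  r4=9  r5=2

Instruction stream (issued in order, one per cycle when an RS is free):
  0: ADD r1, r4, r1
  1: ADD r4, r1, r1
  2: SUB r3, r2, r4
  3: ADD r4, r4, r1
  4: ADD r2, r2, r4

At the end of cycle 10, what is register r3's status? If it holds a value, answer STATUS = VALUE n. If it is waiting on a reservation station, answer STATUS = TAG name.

cycle 1: issue ADD r1<-Add1 // r0:8,r1:Add1,r2:1,r3:8,r4:9,r5:2
cycle 2: issue ADD r4<-Add2 // r0:8,r1:Add1,r2:1,r3:8,r4:Add2,r5:2
cycle 3: CDB Add1=12; issue SUB r3<-Add1 // r0:8,r1:12,r2:1,r3:Add1,r4:Add2,r5:2
cycle 4: stall // r0:8,r1:12,r2:1,r3:Add1,r4:Add2,r5:2
cycle 5: CDB Add2=24; issue ADD r4<-Add2 // r0:8,r1:12,r2:1,r3:Add1,r4:Add2,r5:2
cycle 6: stall // r0:8,r1:12,r2:1,r3:Add1,r4:Add2,r5:2
cycle 7: CDB Add1=-23; issue ADD r2<-Add1 // r0:8,r1:12,r2:Add1,r3:-23,r4:Add2,r5:2
cycle 8: CDB Add2=36 // r0:8,r1:12,r2:Add1,r3:-23,r4:36,r5:2
cycle 9: - // r0:8,r1:12,r2:Add1,r3:-23,r4:36,r5:2
cycle 10: CDB Add1=37 // r0:8,r1:12,r2:37,r3:-23,r4:36,r5:2

STATUS = VALUE -23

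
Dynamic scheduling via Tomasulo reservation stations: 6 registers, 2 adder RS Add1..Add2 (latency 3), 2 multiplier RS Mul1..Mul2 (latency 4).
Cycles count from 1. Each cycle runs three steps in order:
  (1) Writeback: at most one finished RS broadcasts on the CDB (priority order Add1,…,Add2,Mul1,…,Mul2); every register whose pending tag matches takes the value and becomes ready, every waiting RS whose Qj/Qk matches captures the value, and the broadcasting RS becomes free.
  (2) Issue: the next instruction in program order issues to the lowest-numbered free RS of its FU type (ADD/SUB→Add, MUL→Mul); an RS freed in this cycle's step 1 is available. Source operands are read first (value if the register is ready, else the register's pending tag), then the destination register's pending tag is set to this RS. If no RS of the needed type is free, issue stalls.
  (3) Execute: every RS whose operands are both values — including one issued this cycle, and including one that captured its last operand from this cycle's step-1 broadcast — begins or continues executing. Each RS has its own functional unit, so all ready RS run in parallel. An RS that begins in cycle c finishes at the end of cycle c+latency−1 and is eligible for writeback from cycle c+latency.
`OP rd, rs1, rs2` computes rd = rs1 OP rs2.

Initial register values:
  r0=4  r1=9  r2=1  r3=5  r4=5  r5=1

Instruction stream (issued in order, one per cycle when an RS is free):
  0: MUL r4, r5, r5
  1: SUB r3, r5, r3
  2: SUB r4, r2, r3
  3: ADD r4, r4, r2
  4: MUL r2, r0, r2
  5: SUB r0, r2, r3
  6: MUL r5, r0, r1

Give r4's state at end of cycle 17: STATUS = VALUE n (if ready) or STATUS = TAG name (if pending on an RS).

STATUS = VALUE 6

c1: issue MUL r4<-Mul1 | r0:4,r1:9,r2:1,r3:5,r4:Mul1,r5:1
c2: issue SUB r3<-Add1 | r0:4,r1:9,r2:1,r3:Add1,r4:Mul1,r5:1
c3: issue SUB r4<-Add2 | r0:4,r1:9,r2:1,r3:Add1,r4:Add2,r5:1
c4: stall | r0:4,r1:9,r2:1,r3:Add1,r4:Add2,r5:1
c5: CDB Add1=-4; issue ADD r4<-Add1 | r0:4,r1:9,r2:1,r3:-4,r4:Add1,r5:1
c6: CDB Mul1=1; issue MUL r2<-Mul1 | r0:4,r1:9,r2:Mul1,r3:-4,r4:Add1,r5:1
c7: stall | r0:4,r1:9,r2:Mul1,r3:-4,r4:Add1,r5:1
c8: CDB Add2=5; issue SUB r0<-Add2 | r0:Add2,r1:9,r2:Mul1,r3:-4,r4:Add1,r5:1
c9: issue MUL r5<-Mul2 | r0:Add2,r1:9,r2:Mul1,r3:-4,r4:Add1,r5:Mul2
c10: CDB Mul1=4 | r0:Add2,r1:9,r2:4,r3:-4,r4:Add1,r5:Mul2
c11: CDB Add1=6 | r0:Add2,r1:9,r2:4,r3:-4,r4:6,r5:Mul2
c12: - | r0:Add2,r1:9,r2:4,r3:-4,r4:6,r5:Mul2
c13: CDB Add2=8 | r0:8,r1:9,r2:4,r3:-4,r4:6,r5:Mul2
c14: - | r0:8,r1:9,r2:4,r3:-4,r4:6,r5:Mul2
c15: - | r0:8,r1:9,r2:4,r3:-4,r4:6,r5:Mul2
c16: - | r0:8,r1:9,r2:4,r3:-4,r4:6,r5:Mul2
c17: CDB Mul2=72 | r0:8,r1:9,r2:4,r3:-4,r4:6,r5:72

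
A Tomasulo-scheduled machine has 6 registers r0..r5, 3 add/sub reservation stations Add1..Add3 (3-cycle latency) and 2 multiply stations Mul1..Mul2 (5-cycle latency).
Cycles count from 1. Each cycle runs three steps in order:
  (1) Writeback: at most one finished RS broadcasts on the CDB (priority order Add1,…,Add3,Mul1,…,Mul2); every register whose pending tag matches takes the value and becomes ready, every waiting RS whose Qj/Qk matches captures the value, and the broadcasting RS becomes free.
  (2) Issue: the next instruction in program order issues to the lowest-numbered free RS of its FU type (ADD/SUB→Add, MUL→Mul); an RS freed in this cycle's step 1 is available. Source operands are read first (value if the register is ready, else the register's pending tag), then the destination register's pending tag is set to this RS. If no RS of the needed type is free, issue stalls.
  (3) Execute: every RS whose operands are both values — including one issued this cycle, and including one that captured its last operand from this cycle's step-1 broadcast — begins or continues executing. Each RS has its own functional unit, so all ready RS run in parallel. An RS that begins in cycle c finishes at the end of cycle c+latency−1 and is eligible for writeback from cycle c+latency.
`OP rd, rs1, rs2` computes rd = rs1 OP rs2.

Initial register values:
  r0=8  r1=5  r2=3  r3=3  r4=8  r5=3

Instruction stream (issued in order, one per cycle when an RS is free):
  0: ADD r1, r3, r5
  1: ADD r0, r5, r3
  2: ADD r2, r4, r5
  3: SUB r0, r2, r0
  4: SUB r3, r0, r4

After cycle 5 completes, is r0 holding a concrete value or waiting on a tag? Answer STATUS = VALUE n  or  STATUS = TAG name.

  c1: issue ADD r1<-Add1  regs: r0:8,r1:Add1,r2:3,r3:3,r4:8,r5:3
  c2: issue ADD r0<-Add2  regs: r0:Add2,r1:Add1,r2:3,r3:3,r4:8,r5:3
  c3: issue ADD r2<-Add3  regs: r0:Add2,r1:Add1,r2:Add3,r3:3,r4:8,r5:3
  c4: CDB Add1=6; issue SUB r0<-Add1  regs: r0:Add1,r1:6,r2:Add3,r3:3,r4:8,r5:3
  c5: CDB Add2=6; issue SUB r3<-Add2  regs: r0:Add1,r1:6,r2:Add3,r3:Add2,r4:8,r5:3

STATUS = TAG Add1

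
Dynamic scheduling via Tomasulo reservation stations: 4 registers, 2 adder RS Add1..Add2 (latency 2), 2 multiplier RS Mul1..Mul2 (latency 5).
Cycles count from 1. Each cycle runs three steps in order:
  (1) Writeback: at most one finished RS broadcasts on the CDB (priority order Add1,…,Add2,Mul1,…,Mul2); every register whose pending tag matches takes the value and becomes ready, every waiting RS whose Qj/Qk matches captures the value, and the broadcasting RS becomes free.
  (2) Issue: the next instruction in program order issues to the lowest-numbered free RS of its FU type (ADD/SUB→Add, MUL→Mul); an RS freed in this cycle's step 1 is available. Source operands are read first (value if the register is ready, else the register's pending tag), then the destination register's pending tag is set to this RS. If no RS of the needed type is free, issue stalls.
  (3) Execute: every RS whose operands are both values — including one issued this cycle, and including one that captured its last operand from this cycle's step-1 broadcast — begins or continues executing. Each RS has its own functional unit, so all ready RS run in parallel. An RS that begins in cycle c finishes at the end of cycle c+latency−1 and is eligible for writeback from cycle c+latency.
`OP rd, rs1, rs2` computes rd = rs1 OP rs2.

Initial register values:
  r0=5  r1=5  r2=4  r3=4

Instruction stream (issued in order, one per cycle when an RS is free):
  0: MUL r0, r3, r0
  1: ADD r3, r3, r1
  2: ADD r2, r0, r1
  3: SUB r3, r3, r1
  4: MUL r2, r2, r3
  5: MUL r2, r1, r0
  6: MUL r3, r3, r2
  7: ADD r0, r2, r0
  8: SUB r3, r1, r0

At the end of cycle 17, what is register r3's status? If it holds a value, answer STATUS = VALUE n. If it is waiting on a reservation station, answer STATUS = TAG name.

STATUS = VALUE -115

  c1: issue MUL r0<-Mul1  regs: r0:Mul1,r1:5,r2:4,r3:4
  c2: issue ADD r3<-Add1  regs: r0:Mul1,r1:5,r2:4,r3:Add1
  c3: issue ADD r2<-Add2  regs: r0:Mul1,r1:5,r2:Add2,r3:Add1
  c4: CDB Add1=9; issue SUB r3<-Add1  regs: r0:Mul1,r1:5,r2:Add2,r3:Add1
  c5: issue MUL r2<-Mul2  regs: r0:Mul1,r1:5,r2:Mul2,r3:Add1
  c6: CDB Add1=4; stall  regs: r0:Mul1,r1:5,r2:Mul2,r3:4
  c7: CDB Mul1=20; issue MUL r2<-Mul1  regs: r0:20,r1:5,r2:Mul1,r3:4
  c8: stall  regs: r0:20,r1:5,r2:Mul1,r3:4
  c9: CDB Add2=25; stall  regs: r0:20,r1:5,r2:Mul1,r3:4
  c10: stall  regs: r0:20,r1:5,r2:Mul1,r3:4
  c11: stall  regs: r0:20,r1:5,r2:Mul1,r3:4
  c12: CDB Mul1=100; issue MUL r3<-Mul1  regs: r0:20,r1:5,r2:100,r3:Mul1
  c13: issue ADD r0<-Add1  regs: r0:Add1,r1:5,r2:100,r3:Mul1
  c14: CDB Mul2=100; issue SUB r3<-Add2  regs: r0:Add1,r1:5,r2:100,r3:Add2
  c15: CDB Add1=120  regs: r0:120,r1:5,r2:100,r3:Add2
  c16: -  regs: r0:120,r1:5,r2:100,r3:Add2
  c17: CDB Add2=-115  regs: r0:120,r1:5,r2:100,r3:-115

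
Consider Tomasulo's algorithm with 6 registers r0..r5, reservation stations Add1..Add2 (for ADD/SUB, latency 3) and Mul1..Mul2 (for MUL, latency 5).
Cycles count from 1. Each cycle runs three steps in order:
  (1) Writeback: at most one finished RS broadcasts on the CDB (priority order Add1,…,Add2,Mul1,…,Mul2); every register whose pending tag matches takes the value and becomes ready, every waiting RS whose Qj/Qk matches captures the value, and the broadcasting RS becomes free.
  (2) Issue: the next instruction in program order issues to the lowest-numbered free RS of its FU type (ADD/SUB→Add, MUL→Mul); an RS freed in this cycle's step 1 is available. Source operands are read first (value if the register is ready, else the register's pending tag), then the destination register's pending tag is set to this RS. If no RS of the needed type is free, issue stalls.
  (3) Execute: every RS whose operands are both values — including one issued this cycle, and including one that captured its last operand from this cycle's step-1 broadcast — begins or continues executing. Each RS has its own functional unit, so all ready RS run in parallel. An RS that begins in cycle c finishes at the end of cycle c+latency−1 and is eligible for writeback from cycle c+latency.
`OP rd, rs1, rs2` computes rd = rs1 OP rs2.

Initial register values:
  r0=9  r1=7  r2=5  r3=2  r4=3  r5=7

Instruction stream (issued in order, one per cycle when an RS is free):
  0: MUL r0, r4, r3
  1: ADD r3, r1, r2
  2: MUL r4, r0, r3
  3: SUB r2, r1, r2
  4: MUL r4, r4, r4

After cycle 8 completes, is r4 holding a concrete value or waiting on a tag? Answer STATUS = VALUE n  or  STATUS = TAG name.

STATUS = TAG Mul1

c1: issue MUL r0<-Mul1 | r0:Mul1,r1:7,r2:5,r3:2,r4:3,r5:7
c2: issue ADD r3<-Add1 | r0:Mul1,r1:7,r2:5,r3:Add1,r4:3,r5:7
c3: issue MUL r4<-Mul2 | r0:Mul1,r1:7,r2:5,r3:Add1,r4:Mul2,r5:7
c4: issue SUB r2<-Add2 | r0:Mul1,r1:7,r2:Add2,r3:Add1,r4:Mul2,r5:7
c5: CDB Add1=12; stall | r0:Mul1,r1:7,r2:Add2,r3:12,r4:Mul2,r5:7
c6: CDB Mul1=6; issue MUL r4<-Mul1 | r0:6,r1:7,r2:Add2,r3:12,r4:Mul1,r5:7
c7: CDB Add2=2 | r0:6,r1:7,r2:2,r3:12,r4:Mul1,r5:7
c8: - | r0:6,r1:7,r2:2,r3:12,r4:Mul1,r5:7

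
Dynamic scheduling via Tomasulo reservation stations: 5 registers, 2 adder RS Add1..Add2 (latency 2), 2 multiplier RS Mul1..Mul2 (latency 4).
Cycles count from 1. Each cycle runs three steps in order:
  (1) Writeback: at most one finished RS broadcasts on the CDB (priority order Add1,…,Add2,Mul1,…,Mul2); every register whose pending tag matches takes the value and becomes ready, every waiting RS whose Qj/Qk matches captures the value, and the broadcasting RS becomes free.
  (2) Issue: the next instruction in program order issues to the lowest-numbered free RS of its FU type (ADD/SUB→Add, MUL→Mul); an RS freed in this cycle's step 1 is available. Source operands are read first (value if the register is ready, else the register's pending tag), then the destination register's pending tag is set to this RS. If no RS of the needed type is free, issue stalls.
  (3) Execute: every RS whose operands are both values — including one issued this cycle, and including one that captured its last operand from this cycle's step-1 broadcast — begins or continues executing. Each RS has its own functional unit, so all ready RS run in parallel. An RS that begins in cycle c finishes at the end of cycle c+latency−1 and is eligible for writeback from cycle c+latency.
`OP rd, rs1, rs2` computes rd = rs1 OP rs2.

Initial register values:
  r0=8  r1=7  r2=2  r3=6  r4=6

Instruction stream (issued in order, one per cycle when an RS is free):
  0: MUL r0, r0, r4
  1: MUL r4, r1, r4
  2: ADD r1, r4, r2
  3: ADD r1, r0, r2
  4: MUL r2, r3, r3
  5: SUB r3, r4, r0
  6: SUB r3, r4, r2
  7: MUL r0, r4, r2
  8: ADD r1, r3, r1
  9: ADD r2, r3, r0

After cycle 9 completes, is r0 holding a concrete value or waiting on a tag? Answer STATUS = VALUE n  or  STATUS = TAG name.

cycle 1: issue MUL r0<-Mul1 // r0:Mul1,r1:7,r2:2,r3:6,r4:6
cycle 2: issue MUL r4<-Mul2 // r0:Mul1,r1:7,r2:2,r3:6,r4:Mul2
cycle 3: issue ADD r1<-Add1 // r0:Mul1,r1:Add1,r2:2,r3:6,r4:Mul2
cycle 4: issue ADD r1<-Add2 // r0:Mul1,r1:Add2,r2:2,r3:6,r4:Mul2
cycle 5: CDB Mul1=48; issue MUL r2<-Mul1 // r0:48,r1:Add2,r2:Mul1,r3:6,r4:Mul2
cycle 6: CDB Mul2=42; stall // r0:48,r1:Add2,r2:Mul1,r3:6,r4:42
cycle 7: CDB Add2=50; issue SUB r3<-Add2 // r0:48,r1:50,r2:Mul1,r3:Add2,r4:42
cycle 8: CDB Add1=44; issue SUB r3<-Add1 // r0:48,r1:50,r2:Mul1,r3:Add1,r4:42
cycle 9: CDB Add2=-6; issue MUL r0<-Mul2 // r0:Mul2,r1:50,r2:Mul1,r3:Add1,r4:42

STATUS = TAG Mul2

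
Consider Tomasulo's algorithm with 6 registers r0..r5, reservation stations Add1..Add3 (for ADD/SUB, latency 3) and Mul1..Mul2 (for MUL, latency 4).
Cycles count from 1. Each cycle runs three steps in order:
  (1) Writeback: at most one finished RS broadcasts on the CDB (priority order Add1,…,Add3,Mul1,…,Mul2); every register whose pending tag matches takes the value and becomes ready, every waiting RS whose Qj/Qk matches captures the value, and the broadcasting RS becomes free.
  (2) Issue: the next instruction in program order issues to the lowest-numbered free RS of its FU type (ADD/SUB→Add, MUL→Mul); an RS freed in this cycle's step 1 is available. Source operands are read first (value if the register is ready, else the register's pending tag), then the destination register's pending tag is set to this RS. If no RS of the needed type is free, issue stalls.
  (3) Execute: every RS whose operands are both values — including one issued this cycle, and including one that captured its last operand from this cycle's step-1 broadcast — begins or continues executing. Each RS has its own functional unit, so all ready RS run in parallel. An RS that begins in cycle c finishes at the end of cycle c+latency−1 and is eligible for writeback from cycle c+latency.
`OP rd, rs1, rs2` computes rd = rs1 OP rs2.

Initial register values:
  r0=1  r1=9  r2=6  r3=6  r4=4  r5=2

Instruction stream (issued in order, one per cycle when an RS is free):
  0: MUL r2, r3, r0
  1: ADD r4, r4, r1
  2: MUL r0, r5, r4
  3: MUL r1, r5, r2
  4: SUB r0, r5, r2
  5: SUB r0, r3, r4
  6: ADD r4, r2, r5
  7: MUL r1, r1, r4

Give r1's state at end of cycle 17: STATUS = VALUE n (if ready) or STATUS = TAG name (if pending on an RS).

cycle 1: issue MUL r2<-Mul1 // r0:1,r1:9,r2:Mul1,r3:6,r4:4,r5:2
cycle 2: issue ADD r4<-Add1 // r0:1,r1:9,r2:Mul1,r3:6,r4:Add1,r5:2
cycle 3: issue MUL r0<-Mul2 // r0:Mul2,r1:9,r2:Mul1,r3:6,r4:Add1,r5:2
cycle 4: stall // r0:Mul2,r1:9,r2:Mul1,r3:6,r4:Add1,r5:2
cycle 5: CDB Add1=13; stall // r0:Mul2,r1:9,r2:Mul1,r3:6,r4:13,r5:2
cycle 6: CDB Mul1=6; issue MUL r1<-Mul1 // r0:Mul2,r1:Mul1,r2:6,r3:6,r4:13,r5:2
cycle 7: issue SUB r0<-Add1 // r0:Add1,r1:Mul1,r2:6,r3:6,r4:13,r5:2
cycle 8: issue SUB r0<-Add2 // r0:Add2,r1:Mul1,r2:6,r3:6,r4:13,r5:2
cycle 9: CDB Mul2=26; issue ADD r4<-Add3 // r0:Add2,r1:Mul1,r2:6,r3:6,r4:Add3,r5:2
cycle 10: CDB Add1=-4; issue MUL r1<-Mul2 // r0:Add2,r1:Mul2,r2:6,r3:6,r4:Add3,r5:2
cycle 11: CDB Add2=-7 // r0:-7,r1:Mul2,r2:6,r3:6,r4:Add3,r5:2
cycle 12: CDB Add3=8 // r0:-7,r1:Mul2,r2:6,r3:6,r4:8,r5:2
cycle 13: CDB Mul1=12 // r0:-7,r1:Mul2,r2:6,r3:6,r4:8,r5:2
cycle 14: - // r0:-7,r1:Mul2,r2:6,r3:6,r4:8,r5:2
cycle 15: - // r0:-7,r1:Mul2,r2:6,r3:6,r4:8,r5:2
cycle 16: - // r0:-7,r1:Mul2,r2:6,r3:6,r4:8,r5:2
cycle 17: CDB Mul2=96 // r0:-7,r1:96,r2:6,r3:6,r4:8,r5:2

STATUS = VALUE 96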